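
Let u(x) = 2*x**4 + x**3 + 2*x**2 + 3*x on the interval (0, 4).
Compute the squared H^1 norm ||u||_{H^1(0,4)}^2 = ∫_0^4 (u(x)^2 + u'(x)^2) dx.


||u||_{H^1}^2 = 122014796/315

The H^1 norm (squared) on an interval (0, L) is
  ||u||_{H^1}^2 = ∫_0^L u(x)^2 dx + ∫_0^L u'(x)^2 dx.
Compute u'(x) = 8*x**3 + 3*x**2 + 4*x + 3.
Then u(x)^2 = 4*x**8 + 4*x**7 + 9*x**6 + 16*x**5 + 10*x**4 + 12*x**3 + 9*x**2 and u'(x)^2 = 64*x**6 + 48*x**5 + 73*x**4 + 72*x**3 + 34*x**2 + 24*x + 9.
Integrate each monomial from 0 to 4 using ∫_0^4 c·x^n dx = c·4^(n+1)/(n+1):
  ∫_0^4 u(x)^2 dx = ∫_0^4 (4*x^8 + 4*x^7 + 9*x^6 + 16*x^5 + 10*x^4 + 12*x^3 + 9*x^2) dx. Term by term:
    ∫_0^4 4*x^8 dx = 1048576/9;  ∫_0^4 4*x^7 dx = 32768;  ∫_0^4 9*x^6 dx = 147456/7;
    ∫_0^4 16*x^5 dx = 32768/3;  ∫_0^4 10*x^4 dx = 2048;  ∫_0^4 12*x^3 dx = 768;
    ∫_0^4 9*x^2 dx = 192.
  Sum: 1048576/9 + 32768 + 147456/7 + 32768/3 + 2048 + 768 + 192 = 11609152/63.
  ∫_0^4 u'(x)^2 dx = ∫_0^4 (64*x^6 + 48*x^5 + 73*x^4 + 72*x^3 + 34*x^2 + 24*x + 9) dx. Term by term:
    ∫_0^4 64*x^6 dx = 1048576/7;  ∫_0^4 48*x^5 dx = 32768;  ∫_0^4 73*x^4 dx = 74752/5;
    ∫_0^4 72*x^3 dx = 4608;  ∫_0^4 34*x^2 dx = 2176/3;  ∫_0^4 24*x dx = 192;
    ∫_0^4 9 dx = 36.
  Sum: 1048576/7 + 32768 + 74752/5 + 4608 + 2176/3 + 192 + 36 = 21323012/105.
Adding: ||u||_{H^1}^2 = 11609152/63 + 21323012/105 = 122014796/315.


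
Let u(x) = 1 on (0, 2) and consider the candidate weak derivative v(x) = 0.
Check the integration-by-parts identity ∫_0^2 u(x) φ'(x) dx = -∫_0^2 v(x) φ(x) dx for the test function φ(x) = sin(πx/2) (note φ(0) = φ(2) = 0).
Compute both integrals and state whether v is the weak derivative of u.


LHS = 0, RHS = 0. Yes, v = u' weakly.

u(x) = 1, classical derivative u'(x) = 0.
φ(x) = sin(πx/2), so φ'(x) = π*cos(π*x/2)/2.
Note φ(0) = φ(2) = 0, so the boundary term u·φ vanishes.
LHS = ∫_0^2 u(x) φ'(x) dx = ∫_0^2 (π*cos(π*x/2)/2) dx. Term by term:
  ∫_0^2 π*cos(π*x/2)/2 dx = 0.
So LHS = 0.
∫_0^2 v(x) φ(x) dx = ∫_0^2 (0) dx. Term by term:
  ∫_0^2 0 dx = 0.
So RHS = -∫_0^2 v(x) φ(x) dx = 0.
LHS = RHS, so the identity holds for this test φ.
Moreover u is smooth here and v(x) = u'(x) = 0 pointwise, so the identity holds for every test function. Hence v is the weak derivative of u.


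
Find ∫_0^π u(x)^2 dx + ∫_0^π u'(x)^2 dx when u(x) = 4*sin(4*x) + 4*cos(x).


||u||_{H^1(0,π)}^2 = 512/15 + 152*π

u'(x) = -4*sin(x) + 16*cos(4*x).
Expand u² and (u')² and integrate term by term on (0, π), using: for integers n ≥ 1, ∫_0^π sin²(nx) dx = ∫_0^π cos²(nx) dx = π/2; for n ≠ n', ∫_0^π sin(nx)sin(n'x) dx = ∫_0^π cos(nx)cos(n'x) dx = 0; and by product-to-sum, ∫_0^π sin(nx)cos(n'x) dx = ½∫_0^π [sin((n+n')x) + sin((n−n')x)] dx, which is 0 when n+n' is even and 2n/(n²−n'²) when n+n' is odd (it need not vanish on (0, π)).
  u² squared terms: (4)²·∫cos(x)² dx = 16·π/2 = 8*π;  (4)²·∫sin(4x)² dx = 16·π/2 = 8*π.
  u² cross terms: 2·(4)·(4)·∫cos(x)·sin(4x) dx = 32·(8/15) = 256/15.
  So ∫_0^π u² dx = 8*π + 8*π + 256/15 = 256/15 + 16*π.
  (u')² squared terms: (-4)²·∫sin(x)² dx = 16·π/2 = 8*π;  (16)²·∫cos(4x)² dx = 256·π/2 = 128*π.
  (u')² cross terms: 2·(-4)·(16)·∫sin(x)·cos(4x) dx = -128·(-2/15) = 256/15.
  So ∫_0^π (u')² dx = 8*π + 128*π + 256/15 = 256/15 + 136*π.
||u||_{H^1}^2 = (256/15 + 16*π) + (256/15 + 136*π) = 512/15 + 152*π.


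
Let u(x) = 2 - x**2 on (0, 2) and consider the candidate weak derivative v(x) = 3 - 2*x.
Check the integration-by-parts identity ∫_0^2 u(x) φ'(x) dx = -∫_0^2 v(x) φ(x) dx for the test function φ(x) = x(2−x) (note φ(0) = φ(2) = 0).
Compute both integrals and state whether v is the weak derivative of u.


LHS = 8/3, RHS = -4/3. No, v is not the weak derivative of u.

u(x) = 2 - x**2, classical derivative u'(x) = -2*x.
φ(x) = x(2−x), so φ'(x) = 2 - 2*x.
Note φ(0) = φ(2) = 0, so the boundary term u·φ vanishes.
LHS = ∫_0^2 u(x) φ'(x) dx = ∫_0^2 (2*x^3 - 2*x^2 - 4*x + 4) dx. Term by term:
  ∫_0^2 2*x^3 dx = 8;  ∫_0^2 -2*x^2 dx = -16/3;  ∫_0^2 -4*x dx = -8;
  ∫_0^2 4 dx = 8.
Sum: 8 − 16/3 − 8 + 8 = 8/3.
So LHS = 8/3.
∫_0^2 v(x) φ(x) dx = ∫_0^2 (2*x^3 - 7*x^2 + 6*x) dx. Term by term:
  ∫_0^2 2*x^3 dx = 8;  ∫_0^2 -7*x^2 dx = -56/3;  ∫_0^2 6*x dx = 12.
Sum: 8 − 56/3 + 12 = 4/3.
So RHS = -∫_0^2 v(x) φ(x) dx = -4/3.
LHS − RHS = 4 ≠ 0, so the identity fails.
(For a valid weak derivative the identity must hold for EVERY test function, in particular this one. The failure shows v is NOT the weak derivative of u.)
Correct weak derivative would be u'(x) = -2*x.


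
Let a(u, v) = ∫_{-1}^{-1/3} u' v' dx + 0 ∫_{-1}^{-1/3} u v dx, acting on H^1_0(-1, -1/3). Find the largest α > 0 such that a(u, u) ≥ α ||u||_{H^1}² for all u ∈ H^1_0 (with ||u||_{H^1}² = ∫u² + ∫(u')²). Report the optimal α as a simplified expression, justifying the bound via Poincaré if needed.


α = 9*π^2/(4 + 9*π^2)

Coercivity of a(·,·) on H^1_0(-1, -1/3) means a(u, u) ≥ α ||u||_{H^1}² for every u ∈ H^1_0.
The interval has length L = 2/3, and Poincaré/coercivity depend only on L. Here a(u, u) = ∫(u')² + (0)·∫u².
Here c = 0, so a(u,u) = ∫(u')² alone. The condition a(u,u) ≥ α||u||_{H^1}² reads (1−α)∫(u')² ≥ (α−c)∫u². Any admissible α is ≤ 1 (rapidly oscillating u have ∫u²/∫(u')² → 0), and α = 1 would force 0 ≥ (1−c)∫u², impossible since c < 1; so 1−α > 0. By the sharp Poincaré inequality on H^1_0 of an interval of length L, ∫(u')² ≥ (π/L)²∫u² with equality for the first sine mode sin(π(x−x₀)/L) (x₀ the left endpoint), so the inequality holds for all u iff (1−α)(π/L)² ≥ α − c, i.e. α ≤ ((π/L)² + c)/((π/L)² + 1) = (1 + c(L/π)²)/(1 + (L/π)²). (Direct route, valid since c ≤ 0: Poincaré gives c∫u² ≥ c(L/π)²∫(u')², so a(u,u) ≥ (1 + c(L/π)²)∫(u')², while ||u||_{H^1}² ≤ (1 + (L/π)²)∫(u')²; dividing yields the same α.) With (π/L)² = 9*π^2/4 and c = 0, the largest admissible constant is α = ((π/L)² + c)/((π/L)² + 1).
Simplifying, α = 9*π^2/(4 + 9*π^2).


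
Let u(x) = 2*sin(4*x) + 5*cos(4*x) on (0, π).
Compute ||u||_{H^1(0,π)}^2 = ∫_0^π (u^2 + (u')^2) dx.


||u||_{H^1(0,π)}^2 = 493*π/2

u'(x) = -20*sin(4*x) + 8*cos(4*x).
Expand u² and (u')² and integrate term by term on (0, π), using: for integers n ≥ 1, ∫_0^π sin²(nx) dx = ∫_0^π cos²(nx) dx = π/2; for n ≠ n', ∫_0^π sin(nx)sin(n'x) dx = ∫_0^π cos(nx)cos(n'x) dx = 0; and by product-to-sum, ∫_0^π sin(nx)cos(n'x) dx = ½∫_0^π [sin((n+n')x) + sin((n−n')x)] dx, which is 0 when n+n' is even and 2n/(n²−n'²) when n+n' is odd (it need not vanish on (0, π)).
  u² squared terms: (2)²·∫sin(4x)² dx = 4·π/2 = 2*π;  (5)²·∫cos(4x)² dx = 25·π/2 = 25*π/2.
  u² cross terms: 2·(2)·(5)·∫sin(4x)·cos(4x) dx = 20·(0) = 0.
  So ∫_0^π u² dx = 2*π + 25*π/2 + 0 = 29*π/2.
  (u')² squared terms: (-20)²·∫sin(4x)² dx = 400·π/2 = 200*π;  (8)²·∫cos(4x)² dx = 64·π/2 = 32*π.
  (u')² cross terms: 2·(-20)·(8)·∫sin(4x)·cos(4x) dx = -320·(0) = 0.
  So ∫_0^π (u')² dx = 200*π + 32*π + 0 = 232*π.
||u||_{H^1}^2 = (29*π/2) + (232*π) = 493*π/2.


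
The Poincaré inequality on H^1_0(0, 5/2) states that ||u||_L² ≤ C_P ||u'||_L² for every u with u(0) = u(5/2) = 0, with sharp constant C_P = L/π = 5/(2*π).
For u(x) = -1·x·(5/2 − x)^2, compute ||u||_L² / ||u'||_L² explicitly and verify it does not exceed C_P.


||u||_L² / ||u'||_L² = 5*sqrt(14)/28 < C_P = 5/(2*π).

u(x) = -1·x·(5/2 − x)^2, so u'(x) = (5 - 6*x)*(2*x - 5)/4.
u(x) = -1·x·(5/2 − x)^2 vanishes at x = 0 and x = 5/2, so u ∈ H^1_0(0, 5/2). Differentiate via the product rule and integrate the resulting polynomials term by term.
  ∫_0^5/2 u² dx = ∫_0^5/2 (x^6 - 10*x^5 + 75*x^4/2 - 125*x^3/2 + 625*x^2/16) dx. Term by term:
    ∫_0^5/2 x^6 dx = 78125/896;  ∫_0^5/2 -10*x^5 dx = -78125/192;  ∫_0^5/2 75*x^4/2 dx = 46875/64;
    ∫_0^5/2 -125*x^3/2 dx = -78125/128;  ∫_0^5/2 625*x^2/16 dx = 78125/384.
  Sum: 78125/896 − 78125/192 + 46875/64 − 78125/128 + 78125/384 = 15625/2688.
  ∫_0^5/2 (u')² dx = ∫_0^5/2 (9*x^4 - 60*x^3 + 275*x^2/2 - 125*x + 625/16) dx. Term by term:
    ∫_0^5/2 9*x^4 dx = 5625/32;  ∫_0^5/2 -60*x^3 dx = -9375/16;  ∫_0^5/2 275*x^2/2 dx = 34375/48;
    ∫_0^5/2 -125*x dx = -3125/8;  ∫_0^5/2 625/16 dx = 3125/32.
  Sum: 5625/32 − 9375/16 + 34375/48 − 3125/8 + 3125/32 = 625/48.
∫_0^5/2 u² dx = 15625/2688, so ||u||_L² = 125*sqrt(42)/336.
∫_0^5/2 (u')² dx = 625/48, so ||u'||_L² = 25*sqrt(3)/12.
Ratio ||u||_L² / ||u'||_L² = 5*sqrt(14)/28.
Sharp Poincaré constant on H^1_0(0, 5/2) is C_P = L/π = 5/(2*π), achieved by sin(2*π/5·x).
A polynomial bump cannot attain the sharp Poincaré constant (only the first sine eigenfunction does), so the ratio is strictly less than C_P, consistent with ||u||_L² ≤ C_P ||u'||_L².


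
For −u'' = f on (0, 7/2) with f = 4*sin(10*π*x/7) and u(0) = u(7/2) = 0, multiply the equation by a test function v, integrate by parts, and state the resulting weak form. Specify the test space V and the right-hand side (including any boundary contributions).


V = H^1_0(0, 7/2) (so v(0) = v(7/2) = 0); weak form: ∫_0^7/2 u'v' dx = ∫_0^7/2 (4*sin(10*π*x/7)) v dx for all v ∈ V.

Multiply both sides by a test function v and integrate from 0 to 7/2:
  ∫_0^7/2 −u''(x) v(x) dx = ∫_0^7/2 f(x) v(x) dx.
Integrate the LHS by parts once:
  ∫_0^7/2 −u'' v dx = −[u'(x) v(x)]_0^7/2 + ∫_0^7/2 u'(x) v'(x) dx.
Thus ∫_0^7/2 u'(x) v'(x) dx = ∫_0^7/2 f(x) v(x) dx + [u'(x) v(x)]_0^7/2.
Choose V so that boundary terms are either known or forced to vanish.
u is Dirichlet: u(0) = u(7/2) = 0. Let V = H^1_0(0, 7/2); then v(0) = v(7/2) = 0, and [u' v]_0^7/2 = 0.
Weak formulation: find u (satisfying any essential BC) such that ∫_0^7/2 u'(x) v'(x) dx = ∫_0^7/2 f v dx for all v ∈ V.
Substituting f(x) = 4*sin(10*π*x/7), the right-hand side is ∫_0^7/2 (4*sin(10*π*x/7)) v dx.


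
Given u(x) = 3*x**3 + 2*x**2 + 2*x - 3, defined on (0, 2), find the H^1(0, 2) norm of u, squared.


||u||_{H^1}^2 = 137834/105

The H^1 norm (squared) on an interval (0, L) is
  ||u||_{H^1}^2 = ∫_0^L u(x)^2 dx + ∫_0^L u'(x)^2 dx.
Compute u'(x) = 9*x**2 + 4*x + 2.
Then u(x)^2 = 9*x**6 + 12*x**5 + 16*x**4 - 10*x**3 - 8*x**2 - 12*x + 9 and u'(x)^2 = 81*x**4 + 72*x**3 + 52*x**2 + 16*x + 4.
Integrate each monomial from 0 to 2 using ∫_0^2 c·x^n dx = c·2^(n+1)/(n+1):
  ∫_0^2 u(x)^2 dx = ∫_0^2 (9*x^6 + 12*x^5 + 16*x^4 - 10*x^3 - 8*x^2 - 12*x + 9) dx. Term by term:
    ∫_0^2 9*x^6 dx = 1152/7;  ∫_0^2 12*x^5 dx = 128;  ∫_0^2 16*x^4 dx = 512/5;
    ∫_0^2 -10*x^3 dx = -40;  ∫_0^2 -8*x^2 dx = -64/3;  ∫_0^2 -12*x dx = -24;
    ∫_0^2 9 dx = 18.
  Sum: 1152/7 + 128 + 512/5 − 40 − 64/3 − 24 + 18 = 34402/105.
  ∫_0^2 u'(x)^2 dx = ∫_0^2 (81*x^4 + 72*x^3 + 52*x^2 + 16*x + 4) dx. Term by term:
    ∫_0^2 81*x^4 dx = 2592/5;  ∫_0^2 72*x^3 dx = 288;  ∫_0^2 52*x^2 dx = 416/3;
    ∫_0^2 16*x dx = 32;  ∫_0^2 4 dx = 8.
  Sum: 2592/5 + 288 + 416/3 + 32 + 8 = 14776/15.
Adding: ||u||_{H^1}^2 = 34402/105 + 14776/15 = 137834/105.


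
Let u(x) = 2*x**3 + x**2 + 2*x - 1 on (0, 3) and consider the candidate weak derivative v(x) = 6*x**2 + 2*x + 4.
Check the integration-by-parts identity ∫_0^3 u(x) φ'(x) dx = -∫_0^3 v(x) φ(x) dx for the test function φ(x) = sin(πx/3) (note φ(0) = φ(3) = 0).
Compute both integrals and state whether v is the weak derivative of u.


LHS = -192/π + 648/π^3, RHS = -204/π + 648/π^3. No, v is not the weak derivative of u.

u(x) = 2*x**3 + x**2 + 2*x - 1, classical derivative u'(x) = 6*x**2 + 2*x + 2.
φ(x) = sin(πx/3), so φ'(x) = π*cos(π*x/3)/3.
Note φ(0) = φ(3) = 0, so the boundary term u·φ vanishes.
LHS = ∫_0^3 u(x) φ'(x) dx = ∫_0^3 (2*π*x^3*cos(π*x/3)/3 + π*x^2*cos(π*x/3)/3 + 2*π*x*cos(π*x/3)/3 - π*cos(π*x/3)/3) dx. Term by term:
  ∫_0^3 -π*cos(π*x/3)/3 dx = 0;  ∫_0^3 π*x^2*cos(π*x/3)/3 dx = -18/π;  ∫_0^3 2*π*x*cos(π*x/3)/3 dx = -12/π;
  ∫_0^3 2*π*x^3*cos(π*x/3)/3 dx = -162/π + 648/π^3.
Sum: 0 − 18/π − 12/π + -162/π + 648/π^3 = -192/π + 648/π^3.
So LHS = -192/π + 648/π^3.
∫_0^3 v(x) φ(x) dx = ∫_0^3 (6*x^2*sin(π*x/3) + 2*x*sin(π*x/3) + 4*sin(π*x/3)) dx. Term by term:
  ∫_0^3 4*sin(π*x/3) dx = 24/π;  ∫_0^3 2*x*sin(π*x/3) dx = 18/π;  ∫_0^3 6*x^2*sin(π*x/3) dx = -648/π^3 + 162/π.
Sum: 24/π + 18/π + -648/π^3 + 162/π = -648/π^3 + 204/π.
So RHS = -∫_0^3 v(x) φ(x) dx = -204/π + 648/π^3.
LHS − RHS = 12/π ≠ 0, so the identity fails.
(For a valid weak derivative the identity must hold for EVERY test function, in particular this one. The failure shows v is NOT the weak derivative of u.)
Correct weak derivative would be u'(x) = 6*x**2 + 2*x + 2.


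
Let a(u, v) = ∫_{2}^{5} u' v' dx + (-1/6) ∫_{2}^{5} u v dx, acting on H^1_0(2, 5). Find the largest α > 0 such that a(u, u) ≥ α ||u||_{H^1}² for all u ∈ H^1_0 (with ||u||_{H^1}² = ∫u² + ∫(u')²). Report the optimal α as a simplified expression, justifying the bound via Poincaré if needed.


α = (-3/2 + π^2)/(9 + π^2)

Coercivity of a(·,·) on H^1_0(2, 5) means a(u, u) ≥ α ||u||_{H^1}² for every u ∈ H^1_0.
The interval has length L = 3, and Poincaré/coercivity depend only on L. Here a(u, u) = ∫(u')² + (-1/6)·∫u².
Here c = -1/6 < 0 with |c| < (π/L)² = π^2/9, so coercivity still holds. The condition a(u,u) ≥ α||u||_{H^1}² reads (1−α)∫(u')² ≥ (α−c)∫u². Any admissible α is ≤ 1 (rapidly oscillating u have ∫u²/∫(u')² → 0), and α = 1 would force 0 ≥ (1−c)∫u², impossible since c < 1; so 1−α > 0. By the sharp Poincaré inequality on H^1_0 of an interval of length L, ∫(u')² ≥ (π/L)²∫u² with equality for the first sine mode sin(π(x−x₀)/L) (x₀ the left endpoint), so the inequality holds for all u iff (1−α)(π/L)² ≥ α − c, i.e. α ≤ ((π/L)² + c)/((π/L)² + 1) = (1 + c(L/π)²)/(1 + (L/π)²). (Direct route, valid since c ≤ 0: Poincaré gives c∫u² ≥ c(L/π)²∫(u')², so a(u,u) ≥ (1 + c(L/π)²)∫(u')², while ||u||_{H^1}² ≤ (1 + (L/π)²)∫(u')²; dividing yields the same α.) With (π/L)² = π^2/9 and c = -1/6, the largest admissible constant is α = ((π/L)² + c)/((π/L)² + 1).
Simplifying, α = (-3/2 + π^2)/(9 + π^2).


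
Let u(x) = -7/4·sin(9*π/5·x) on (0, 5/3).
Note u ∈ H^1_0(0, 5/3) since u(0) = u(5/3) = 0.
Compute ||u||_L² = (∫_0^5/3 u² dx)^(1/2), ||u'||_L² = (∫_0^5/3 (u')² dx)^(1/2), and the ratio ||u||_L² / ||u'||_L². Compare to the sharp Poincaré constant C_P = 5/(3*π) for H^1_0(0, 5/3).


||u||_L² / ||u'||_L² = 5/(9*π) < C_P = 5/(3*π).

u(x) = -7/4·sin(9*π/5·x), so u'(x) = -63*π*cos(9*π*x/5)/20.
Writing u(x) = A·sin(kπx/L) with A = -7/4 and k = 3, use ∫_0^L sin²(kπx/L) dx = L/2 and ∫_0^L cos²(kπx/L) dx = L/2.
u² = 49/16·sin²(9*π/5·x) and (u')² = 3969*π^2/400·cos²(9*π/5·x), and each of sin², cos² integrates to L/2 = 5/6 over (0, 5/3).
∫_0^5/3 u² dx = 245/96, so ||u||_L² = 7*sqrt(30)/24.
∫_0^5/3 (u')² dx = 1323*π^2/160, so ||u'||_L² = 21*sqrt(30)*π/40.
Ratio ||u||_L² / ||u'||_L² = 5/(9*π).
Sharp Poincaré constant on H^1_0(0, 5/3) is C_P = L/π = 5/(3*π), achieved by sin(3*π/5·x).
This is the k = 3 harmonic; the ratio L/(kπ) is strictly less than C_P = L/π, consistent with the sharp inequality ||u||_L² ≤ C_P ||u'||_L².


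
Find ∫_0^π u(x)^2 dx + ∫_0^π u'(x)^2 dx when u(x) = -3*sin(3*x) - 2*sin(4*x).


||u||_{H^1(0,π)}^2 = 79*π

u'(x) = -9*cos(3*x) - 8*cos(4*x).
Expand u² and (u')² and integrate term by term on (0, π), using: for integers n ≥ 1, ∫_0^π sin²(nx) dx = ∫_0^π cos²(nx) dx = π/2; for n ≠ n', ∫_0^π sin(nx)sin(n'x) dx = ∫_0^π cos(nx)cos(n'x) dx = 0; and by product-to-sum, ∫_0^π sin(nx)cos(n'x) dx = ½∫_0^π [sin((n+n')x) + sin((n−n')x)] dx, which is 0 when n+n' is even and 2n/(n²−n'²) when n+n' is odd (it need not vanish on (0, π)).
  u² squared terms: (-3)²·∫sin(3x)² dx = 9·π/2 = 9*π/2;  (-2)²·∫sin(4x)² dx = 4·π/2 = 2*π.
  u² cross terms: 2·(-3)·(-2)·∫sin(3x)·sin(4x) dx = 12·(0) = 0.
  So ∫_0^π u² dx = 9*π/2 + 2*π + 0 = 13*π/2.
  (u')² squared terms: (-9)²·∫cos(3x)² dx = 81·π/2 = 81*π/2;  (-8)²·∫cos(4x)² dx = 64·π/2 = 32*π.
  (u')² cross terms: 2·(-9)·(-8)·∫cos(3x)·cos(4x) dx = 144·(0) = 0.
  So ∫_0^π (u')² dx = 81*π/2 + 32*π + 0 = 145*π/2.
||u||_{H^1}^2 = (13*π/2) + (145*π/2) = 79*π.


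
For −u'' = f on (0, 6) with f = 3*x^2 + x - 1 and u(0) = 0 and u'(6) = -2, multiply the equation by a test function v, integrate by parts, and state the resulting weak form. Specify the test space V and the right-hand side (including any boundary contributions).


V = {v ∈ H^1(0, 6) : v(0) = 0} (test functions vanish at x = 0 where u is specified); weak form: ∫_0^6 u'v' dx = ∫_0^6 (3*x^2 + x - 1) v dx − 2·v(6) for all v ∈ V.

Multiply both sides by a test function v and integrate from 0 to 6:
  ∫_0^6 −u''(x) v(x) dx = ∫_0^6 f(x) v(x) dx.
Integrate the LHS by parts once:
  ∫_0^6 −u'' v dx = −[u'(x) v(x)]_0^6 + ∫_0^6 u'(x) v'(x) dx.
Thus ∫_0^6 u'(x) v'(x) dx = ∫_0^6 f(x) v(x) dx + [u'(x) v(x)]_0^6.
Choose V so that boundary terms are either known or forced to vanish.
Mixed BC: u(0) = 0 (Dirichlet) and u'(6) = -2 (Neumann). Define V = {v ∈ H^1(0, 6) : v(0) = 0}. Then [u' v]_0^6 = u'(6)·v(6) − u'(0)·0 = − 2·v(6).
Weak formulation: find u (satisfying any essential BC) such that ∫_0^6 u'(x) v'(x) dx = ∫_0^6 f v dx − 2·v(6) for all v ∈ V (Dirichlet at 0 absorbed into V; Neumann datum at x = 6 contributes the boundary term).
Substituting f(x) = 3*x^2 + x - 1, the right-hand side is ∫_0^6 (3*x^2 + x - 1) v dx − 2·v(6).


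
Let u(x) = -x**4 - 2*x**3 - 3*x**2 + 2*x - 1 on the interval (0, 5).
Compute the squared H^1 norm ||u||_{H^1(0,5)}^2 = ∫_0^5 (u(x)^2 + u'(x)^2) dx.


||u||_{H^1}^2 = 114761425/126

The H^1 norm (squared) on an interval (0, L) is
  ||u||_{H^1}^2 = ∫_0^L u(x)^2 dx + ∫_0^L u'(x)^2 dx.
Compute u'(x) = -4*x**3 - 6*x**2 - 6*x + 2.
Then u(x)^2 = x**8 + 4*x**7 + 10*x**6 + 8*x**5 + 3*x**4 - 8*x**3 + 10*x**2 - 4*x + 1 and u'(x)^2 = 16*x**6 + 48*x**5 + 84*x**4 + 56*x**3 + 12*x**2 - 24*x + 4.
Integrate each monomial from 0 to 5 using ∫_0^5 c·x^n dx = c·5^(n+1)/(n+1):
  ∫_0^5 u(x)^2 dx = ∫_0^5 (x^8 + 4*x^7 + 10*x^6 + 8*x^5 + 3*x^4 - 8*x^3 + 10*x^2 - 4*x + 1) dx. Term by term:
    ∫_0^5 x^8 dx = 1953125/9;  ∫_0^5 4*x^7 dx = 390625/2;  ∫_0^5 10*x^6 dx = 781250/7;
    ∫_0^5 8*x^5 dx = 62500/3;  ∫_0^5 3*x^4 dx = 1875;  ∫_0^5 -8*x^3 dx = -1250;
    ∫_0^5 10*x^2 dx = 1250/3;  ∫_0^5 -4*x dx = -50;  ∫_0^5 1 dx = 5.
  Sum: 1953125/9 + 390625/2 + 781250/7 + 62500/3 + 1875 − 1250 + 1250/3 − 50 + 5 = 68766205/126.
  ∫_0^5 u'(x)^2 dx = ∫_0^5 (16*x^6 + 48*x^5 + 84*x^4 + 56*x^3 + 12*x^2 - 24*x + 4) dx. Term by term:
    ∫_0^5 16*x^6 dx = 1250000/7;  ∫_0^5 48*x^5 dx = 125000;  ∫_0^5 84*x^4 dx = 52500;
    ∫_0^5 56*x^3 dx = 8750;  ∫_0^5 12*x^2 dx = 500;  ∫_0^5 -24*x dx = -300;
    ∫_0^5 4 dx = 20.
  Sum: 1250000/7 + 125000 + 52500 + 8750 + 500 − 300 + 20 = 2555290/7.
Adding: ||u||_{H^1}^2 = 68766205/126 + 2555290/7 = 114761425/126.


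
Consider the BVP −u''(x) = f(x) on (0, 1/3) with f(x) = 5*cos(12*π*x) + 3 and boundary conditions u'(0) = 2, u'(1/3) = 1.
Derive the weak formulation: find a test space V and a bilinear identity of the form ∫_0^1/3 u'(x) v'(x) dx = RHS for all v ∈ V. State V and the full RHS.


V = H^1(0, 1/3) (v unrestricted at boundary; u is determined up to an additive constant); weak form: ∫_0^1/3 u'v' dx = ∫_0^1/3 (5*cos(12*π*x) + 3) v dx + v(1/3) − 2·v(0) for all v ∈ V.

Multiply both sides by a test function v and integrate from 0 to 1/3:
  ∫_0^1/3 −u''(x) v(x) dx = ∫_0^1/3 f(x) v(x) dx.
Integrate the LHS by parts once:
  ∫_0^1/3 −u'' v dx = −[u'(x) v(x)]_0^1/3 + ∫_0^1/3 u'(x) v'(x) dx.
Thus ∫_0^1/3 u'(x) v'(x) dx = ∫_0^1/3 f(x) v(x) dx + [u'(x) v(x)]_0^1/3.
Choose V so that boundary terms are either known or forced to vanish.
u has inhomogeneous Neumann u'(0) = 2, u'(1/3) = 1. [u' v]_0^1/3 = (1)·v(1/3) − (2)·v(0) = v(1/3) − 2·v(0). Take V = H^1(0, 1/3); boundary term becomes part of RHS.
Weak formulation: find u (satisfying any essential BC) such that ∫_0^1/3 u'(x) v'(x) dx = ∫_0^1/3 f v dx + v(1/3) − 2·v(0) for all v ∈ V (Neumann data are natural BCs: they enter the RHS as boundary terms).
Substituting f(x) = 5*cos(12*π*x) + 3, the right-hand side is ∫_0^1/3 (5*cos(12*π*x) + 3) v dx + v(1/3) − 2·v(0).
Compatibility check (pure Neumann): taking v ≡ 1 ∈ V gives 0 = ∫_0^1/3 f dx + (1) − (2), i.e. ∫_0^1/3 f dx must equal u'(0) − u'(1/3) = 1. Indeed ∫_0^1/3 (5*cos(12*π*x) + 3) dx = 1, so the data are compatible. The solution is then unique only up to an additive constant (fix it e.g. by requiring ∫_0^1/3 u dx = 0).


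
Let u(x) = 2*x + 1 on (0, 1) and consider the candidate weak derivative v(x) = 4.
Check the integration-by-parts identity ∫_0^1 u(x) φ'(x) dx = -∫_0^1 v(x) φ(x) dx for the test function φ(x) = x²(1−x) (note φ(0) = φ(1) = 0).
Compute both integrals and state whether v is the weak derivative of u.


LHS = -1/6, RHS = -1/3. No, v is not the weak derivative of u.

u(x) = 2*x + 1, classical derivative u'(x) = 2.
φ(x) = x²(1−x), so φ'(x) = x*(2 - 3*x).
Note φ(0) = φ(1) = 0, so the boundary term u·φ vanishes.
LHS = ∫_0^1 u(x) φ'(x) dx = ∫_0^1 (-6*x^3 + x^2 + 2*x) dx. Term by term:
  ∫_0^1 -6*x^3 dx = -3/2;  ∫_0^1 x^2 dx = 1/3;  ∫_0^1 2*x dx = 1.
Sum: -3/2 + 1/3 + 1 = -1/6.
So LHS = -1/6.
∫_0^1 v(x) φ(x) dx = ∫_0^1 (-4*x^3 + 4*x^2) dx. Term by term:
  ∫_0^1 -4*x^3 dx = -1;  ∫_0^1 4*x^2 dx = 4/3.
Sum: -1 + 4/3 = 1/3.
So RHS = -∫_0^1 v(x) φ(x) dx = -1/3.
LHS − RHS = 1/6 ≠ 0, so the identity fails.
(For a valid weak derivative the identity must hold for EVERY test function, in particular this one. The failure shows v is NOT the weak derivative of u.)
Correct weak derivative would be u'(x) = 2.


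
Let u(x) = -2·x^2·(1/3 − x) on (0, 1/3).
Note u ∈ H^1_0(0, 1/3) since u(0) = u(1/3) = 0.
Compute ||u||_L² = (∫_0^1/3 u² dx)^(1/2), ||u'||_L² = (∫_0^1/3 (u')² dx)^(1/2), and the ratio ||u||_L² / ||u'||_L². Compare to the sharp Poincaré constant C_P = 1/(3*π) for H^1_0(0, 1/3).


||u||_L² / ||u'||_L² = sqrt(14)/42 < C_P = 1/(3*π).

u(x) = -2·x^2·(1/3 − x), so u'(x) = 2*x*(9*x - 2)/3.
u(x) = -2·x^2·(1/3 − x) vanishes at x = 0 and x = 1/3, so u ∈ H^1_0(0, 1/3). Differentiate via the product rule and integrate the resulting polynomials term by term.
  ∫_0^1/3 u² dx = ∫_0^1/3 (4*x^6 - 8*x^5/3 + 4*x^4/9) dx. Term by term:
    ∫_0^1/3 4*x^6 dx = 4/15309;  ∫_0^1/3 -8*x^5/3 dx = -4/6561;  ∫_0^1/3 4*x^4/9 dx = 4/10935.
  Sum: 4/15309 − 4/6561 + 4/10935 = 4/229635.
  ∫_0^1/3 (u')² dx = ∫_0^1/3 (36*x^4 - 16*x^3 + 16*x^2/9) dx. Term by term:
    ∫_0^1/3 36*x^4 dx = 4/135;  ∫_0^1/3 -16*x^3 dx = -4/81;  ∫_0^1/3 16*x^2/9 dx = 16/729.
  Sum: 4/135 − 4/81 + 16/729 = 8/3645.
∫_0^1/3 u² dx = 4/229635, so ||u||_L² = 2*sqrt(35)/2835.
∫_0^1/3 (u')² dx = 8/3645, so ||u'||_L² = 2*sqrt(10)/135.
Ratio ||u||_L² / ||u'||_L² = sqrt(14)/42.
Sharp Poincaré constant on H^1_0(0, 1/3) is C_P = L/π = 1/(3*π), achieved by sin(3*π·x).
A polynomial bump cannot attain the sharp Poincaré constant (only the first sine eigenfunction does), so the ratio is strictly less than C_P, consistent with ||u||_L² ≤ C_P ||u'||_L².


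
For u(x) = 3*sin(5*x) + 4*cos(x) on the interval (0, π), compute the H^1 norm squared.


||u||_{H^1(0,π)}^2 = 133*π

u'(x) = -4*sin(x) + 15*cos(5*x).
Expand u² and (u')² and integrate term by term on (0, π), using: for integers n ≥ 1, ∫_0^π sin²(nx) dx = ∫_0^π cos²(nx) dx = π/2; for n ≠ n', ∫_0^π sin(nx)sin(n'x) dx = ∫_0^π cos(nx)cos(n'x) dx = 0; and by product-to-sum, ∫_0^π sin(nx)cos(n'x) dx = ½∫_0^π [sin((n+n')x) + sin((n−n')x)] dx, which is 0 when n+n' is even and 2n/(n²−n'²) when n+n' is odd (it need not vanish on (0, π)).
  u² squared terms: (3)²·∫sin(5x)² dx = 9·π/2 = 9*π/2;  (4)²·∫cos(x)² dx = 16·π/2 = 8*π.
  u² cross terms: 2·(3)·(4)·∫sin(5x)·cos(x) dx = 24·(0) = 0.
  So ∫_0^π u² dx = 9*π/2 + 8*π + 0 = 25*π/2.
  (u')² squared terms: (-4)²·∫sin(x)² dx = 16·π/2 = 8*π;  (15)²·∫cos(5x)² dx = 225·π/2 = 225*π/2.
  (u')² cross terms: 2·(-4)·(15)·∫sin(x)·cos(5x) dx = -120·(0) = 0.
  So ∫_0^π (u')² dx = 8*π + 225*π/2 + 0 = 241*π/2.
||u||_{H^1}^2 = (25*π/2) + (241*π/2) = 133*π.


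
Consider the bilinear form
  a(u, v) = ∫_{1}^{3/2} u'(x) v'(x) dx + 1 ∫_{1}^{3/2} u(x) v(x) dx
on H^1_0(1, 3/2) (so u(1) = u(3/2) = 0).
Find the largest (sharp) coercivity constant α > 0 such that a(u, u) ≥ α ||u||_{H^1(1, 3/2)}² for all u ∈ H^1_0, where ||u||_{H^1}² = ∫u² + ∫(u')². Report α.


α = 1

Coercivity of a(·,·) on H^1_0(1, 3/2) means a(u, u) ≥ α ||u||_{H^1}² for every u ∈ H^1_0.
The interval has length L = 1/2, and Poincaré/coercivity depend only on L. Here a(u, u) = ∫(u')² + (1)·∫u².
Here c = 1 ≥ 1, so a(u,u) = ∫(u')² + c∫u² ≥ ∫(u')² + ∫u² = ||u||_{H^1}², i.e. α = 1 works. No larger α is possible: a(u,u) ≥ α||u||_{H^1}² means (1−α)∫(u')² ≥ (α−c)∫u², and for the modes u_n = sin(nπ(x−x₀)/L) (x₀ the left endpoint) one has ∫u_n²/∫(u_n')² = (L/(nπ))² → 0, so a(u_n,u_n)/||u_n||_{H^1}² → 1. Hence the optimal constant is α = 1.
Therefore α = 1.


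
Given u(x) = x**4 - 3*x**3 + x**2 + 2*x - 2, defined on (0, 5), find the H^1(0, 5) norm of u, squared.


||u||_{H^1}^2 = 20665955/252

The H^1 norm (squared) on an interval (0, L) is
  ||u||_{H^1}^2 = ∫_0^L u(x)^2 dx + ∫_0^L u'(x)^2 dx.
Compute u'(x) = 4*x**3 - 9*x**2 + 2*x + 2.
Then u(x)^2 = x**8 - 6*x**7 + 11*x**6 - 2*x**5 - 15*x**4 + 16*x**3 - 8*x + 4 and u'(x)^2 = 16*x**6 - 72*x**5 + 97*x**4 - 20*x**3 - 32*x**2 + 8*x + 4.
Integrate each monomial from 0 to 5 using ∫_0^5 c·x^n dx = c·5^(n+1)/(n+1):
  ∫_0^5 u(x)^2 dx = ∫_0^5 (x^8 - 6*x^7 + 11*x^6 - 2*x^5 - 15*x^4 + 16*x^3 - 8*x + 4) dx. Term by term:
    ∫_0^5 x^8 dx = 1953125/9;  ∫_0^5 -6*x^7 dx = -1171875/4;  ∫_0^5 11*x^6 dx = 859375/7;
    ∫_0^5 -2*x^5 dx = -15625/3;  ∫_0^5 -15*x^4 dx = -9375;  ∫_0^5 16*x^3 dx = 2500;
    ∫_0^5 -8*x dx = -100;  ∫_0^5 4 dx = 20.
  Sum: 1953125/9 − 1171875/4 + 859375/7 − 15625/3 − 9375 + 2500 − 100 + 20 = 8731715/252.
  ∫_0^5 u'(x)^2 dx = ∫_0^5 (16*x^6 - 72*x^5 + 97*x^4 - 20*x^3 - 32*x^2 + 8*x + 4) dx. Term by term:
    ∫_0^5 16*x^6 dx = 1250000/7;  ∫_0^5 -72*x^5 dx = -187500;  ∫_0^5 97*x^4 dx = 60625;
    ∫_0^5 -20*x^3 dx = -3125;  ∫_0^5 -32*x^2 dx = -4000/3;  ∫_0^5 8*x dx = 100;
    ∫_0^5 4 dx = 20.
  Sum: 1250000/7 − 187500 + 60625 − 3125 − 4000/3 + 100 + 20 = 994520/21.
Adding: ||u||_{H^1}^2 = 8731715/252 + 994520/21 = 20665955/252.


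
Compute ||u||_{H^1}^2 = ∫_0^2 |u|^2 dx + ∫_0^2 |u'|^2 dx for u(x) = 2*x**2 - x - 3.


||u||_{H^1}^2 = 584/15

The H^1 norm (squared) on an interval (0, L) is
  ||u||_{H^1}^2 = ∫_0^L u(x)^2 dx + ∫_0^L u'(x)^2 dx.
Compute u'(x) = 4*x - 1.
Then u(x)^2 = 4*x**4 - 4*x**3 - 11*x**2 + 6*x + 9 and u'(x)^2 = 16*x**2 - 8*x + 1.
Integrate each monomial from 0 to 2 using ∫_0^2 c·x^n dx = c·2^(n+1)/(n+1):
  ∫_0^2 u(x)^2 dx = ∫_0^2 (4*x^4 - 4*x^3 - 11*x^2 + 6*x + 9) dx. Term by term:
    ∫_0^2 4*x^4 dx = 128/5;  ∫_0^2 -4*x^3 dx = -16;  ∫_0^2 -11*x^2 dx = -88/3;
    ∫_0^2 6*x dx = 12;  ∫_0^2 9 dx = 18.
  Sum: 128/5 − 16 − 88/3 + 12 + 18 = 154/15.
  ∫_0^2 u'(x)^2 dx = ∫_0^2 (16*x^2 - 8*x + 1) dx. Term by term:
    ∫_0^2 16*x^2 dx = 128/3;  ∫_0^2 -8*x dx = -16;  ∫_0^2 1 dx = 2.
  Sum: 128/3 − 16 + 2 = 86/3.
Adding: ||u||_{H^1}^2 = 154/15 + 86/3 = 584/15.


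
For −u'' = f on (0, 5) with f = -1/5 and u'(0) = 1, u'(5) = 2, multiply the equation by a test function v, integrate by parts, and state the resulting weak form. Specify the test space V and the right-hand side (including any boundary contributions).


V = H^1(0, 5) (v unrestricted at boundary; u is determined up to an additive constant); weak form: ∫_0^5 u'v' dx = ∫_0^5 (-1/5) v dx + 2·v(5) − v(0) for all v ∈ V.

Multiply both sides by a test function v and integrate from 0 to 5:
  ∫_0^5 −u''(x) v(x) dx = ∫_0^5 f(x) v(x) dx.
Integrate the LHS by parts once:
  ∫_0^5 −u'' v dx = −[u'(x) v(x)]_0^5 + ∫_0^5 u'(x) v'(x) dx.
Thus ∫_0^5 u'(x) v'(x) dx = ∫_0^5 f(x) v(x) dx + [u'(x) v(x)]_0^5.
Choose V so that boundary terms are either known or forced to vanish.
u has inhomogeneous Neumann u'(0) = 1, u'(5) = 2. [u' v]_0^5 = (2)·v(5) − (1)·v(0) = 2·v(5) − v(0). Take V = H^1(0, 5); boundary term becomes part of RHS.
Weak formulation: find u (satisfying any essential BC) such that ∫_0^5 u'(x) v'(x) dx = ∫_0^5 f v dx + 2·v(5) − v(0) for all v ∈ V (Neumann data are natural BCs: they enter the RHS as boundary terms).
Substituting f(x) = -1/5, the right-hand side is ∫_0^5 (-1/5) v dx + 2·v(5) − v(0).
Compatibility check (pure Neumann): taking v ≡ 1 ∈ V gives 0 = ∫_0^5 f dx + (2) − (1), i.e. ∫_0^5 f dx must equal u'(0) − u'(5) = -1. Indeed ∫_0^5 (-1/5) dx = -1, so the data are compatible. The solution is then unique only up to an additive constant (fix it e.g. by requiring ∫_0^5 u dx = 0).


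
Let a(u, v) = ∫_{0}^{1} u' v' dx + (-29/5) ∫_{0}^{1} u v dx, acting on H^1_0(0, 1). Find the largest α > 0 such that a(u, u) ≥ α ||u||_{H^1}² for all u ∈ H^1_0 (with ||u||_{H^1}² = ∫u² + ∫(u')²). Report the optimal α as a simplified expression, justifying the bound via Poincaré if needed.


α = (-29/5 + π^2)/(1 + π^2)

Coercivity of a(·,·) on H^1_0(0, 1) means a(u, u) ≥ α ||u||_{H^1}² for every u ∈ H^1_0.
The interval has length L = 1, and Poincaré/coercivity depend only on L. Here a(u, u) = ∫(u')² + (-29/5)·∫u².
Here c = -29/5 < 0 with |c| < (π/L)² = π^2, so coercivity still holds. The condition a(u,u) ≥ α||u||_{H^1}² reads (1−α)∫(u')² ≥ (α−c)∫u². Any admissible α is ≤ 1 (rapidly oscillating u have ∫u²/∫(u')² → 0), and α = 1 would force 0 ≥ (1−c)∫u², impossible since c < 1; so 1−α > 0. By the sharp Poincaré inequality on H^1_0 of an interval of length L, ∫(u')² ≥ (π/L)²∫u² with equality for the first sine mode sin(π(x−x₀)/L) (x₀ the left endpoint), so the inequality holds for all u iff (1−α)(π/L)² ≥ α − c, i.e. α ≤ ((π/L)² + c)/((π/L)² + 1) = (1 + c(L/π)²)/(1 + (L/π)²). (Direct route, valid since c ≤ 0: Poincaré gives c∫u² ≥ c(L/π)²∫(u')², so a(u,u) ≥ (1 + c(L/π)²)∫(u')², while ||u||_{H^1}² ≤ (1 + (L/π)²)∫(u')²; dividing yields the same α.) With (π/L)² = π^2 and c = -29/5, the largest admissible constant is α = ((π/L)² + c)/((π/L)² + 1).
Simplifying, α = (-29/5 + π^2)/(1 + π^2).


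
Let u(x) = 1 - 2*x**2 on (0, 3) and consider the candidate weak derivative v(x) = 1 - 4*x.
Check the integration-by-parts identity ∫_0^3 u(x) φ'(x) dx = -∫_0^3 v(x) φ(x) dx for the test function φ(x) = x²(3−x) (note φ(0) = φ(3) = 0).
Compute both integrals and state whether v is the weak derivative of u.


LHS = 243/5, RHS = 837/20. No, v is not the weak derivative of u.

u(x) = 1 - 2*x**2, classical derivative u'(x) = -4*x.
φ(x) = x²(3−x), so φ'(x) = 3*x*(2 - x).
Note φ(0) = φ(3) = 0, so the boundary term u·φ vanishes.
LHS = ∫_0^3 u(x) φ'(x) dx = ∫_0^3 (6*x^4 - 12*x^3 - 3*x^2 + 6*x) dx. Term by term:
  ∫_0^3 6*x^4 dx = 1458/5;  ∫_0^3 -12*x^3 dx = -243;  ∫_0^3 -3*x^2 dx = -27;
  ∫_0^3 6*x dx = 27.
Sum: 1458/5 − 243 − 27 + 27 = 243/5.
So LHS = 243/5.
∫_0^3 v(x) φ(x) dx = ∫_0^3 (4*x^4 - 13*x^3 + 3*x^2) dx. Term by term:
  ∫_0^3 4*x^4 dx = 972/5;  ∫_0^3 -13*x^3 dx = -1053/4;  ∫_0^3 3*x^2 dx = 27.
Sum: 972/5 − 1053/4 + 27 = -837/20.
So RHS = -∫_0^3 v(x) φ(x) dx = 837/20.
LHS − RHS = 27/4 ≠ 0, so the identity fails.
(For a valid weak derivative the identity must hold for EVERY test function, in particular this one. The failure shows v is NOT the weak derivative of u.)
Correct weak derivative would be u'(x) = -4*x.


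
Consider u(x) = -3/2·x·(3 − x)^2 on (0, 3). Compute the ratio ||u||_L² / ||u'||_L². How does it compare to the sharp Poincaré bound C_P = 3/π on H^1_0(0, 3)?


||u||_L² / ||u'||_L² = 3*sqrt(14)/14 < C_P = 3/π.

u(x) = -3/2·x·(3 − x)^2, so u'(x) = 9*(1 - x)*(x - 3)/2.
u(x) = -3/2·x·(3 − x)^2 vanishes at x = 0 and x = 3, so u ∈ H^1_0(0, 3). Differentiate via the product rule and integrate the resulting polynomials term by term.
  ∫_0^3 u² dx = ∫_0^3 (9*x^6/4 - 27*x^5 + 243*x^4/2 - 243*x^3 + 729*x^2/4) dx. Term by term:
    ∫_0^3 9*x^6/4 dx = 19683/28;  ∫_0^3 -27*x^5 dx = -6561/2;  ∫_0^3 243*x^4/2 dx = 59049/10;
    ∫_0^3 -243*x^3 dx = -19683/4;  ∫_0^3 729*x^2/4 dx = 6561/4.
  Sum: 19683/28 − 6561/2 + 59049/10 − 19683/4 + 6561/4 = 6561/140.
  ∫_0^3 (u')² dx = ∫_0^3 (81*x^4/4 - 162*x^3 + 891*x^2/2 - 486*x + 729/4) dx. Term by term:
    ∫_0^3 81*x^4/4 dx = 19683/20;  ∫_0^3 -162*x^3 dx = -6561/2;  ∫_0^3 891*x^2/2 dx = 8019/2;
    ∫_0^3 -486*x dx = -2187;  ∫_0^3 729/4 dx = 2187/4.
  Sum: 19683/20 − 6561/2 + 8019/2 − 2187 + 2187/4 = 729/10.
∫_0^3 u² dx = 6561/140, so ||u||_L² = 81*sqrt(35)/70.
∫_0^3 (u')² dx = 729/10, so ||u'||_L² = 27*sqrt(10)/10.
Ratio ||u||_L² / ||u'||_L² = 3*sqrt(14)/14.
Sharp Poincaré constant on H^1_0(0, 3) is C_P = L/π = 3/π, achieved by sin(π/3·x).
A polynomial bump cannot attain the sharp Poincaré constant (only the first sine eigenfunction does), so the ratio is strictly less than C_P, consistent with ||u||_L² ≤ C_P ||u'||_L².


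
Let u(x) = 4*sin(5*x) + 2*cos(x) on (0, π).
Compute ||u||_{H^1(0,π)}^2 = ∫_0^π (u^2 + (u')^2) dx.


||u||_{H^1(0,π)}^2 = 212*π

u'(x) = -2*sin(x) + 20*cos(5*x).
Expand u² and (u')² and integrate term by term on (0, π), using: for integers n ≥ 1, ∫_0^π sin²(nx) dx = ∫_0^π cos²(nx) dx = π/2; for n ≠ n', ∫_0^π sin(nx)sin(n'x) dx = ∫_0^π cos(nx)cos(n'x) dx = 0; and by product-to-sum, ∫_0^π sin(nx)cos(n'x) dx = ½∫_0^π [sin((n+n')x) + sin((n−n')x)] dx, which is 0 when n+n' is even and 2n/(n²−n'²) when n+n' is odd (it need not vanish on (0, π)).
  u² squared terms: (2)²·∫cos(x)² dx = 4·π/2 = 2*π;  (4)²·∫sin(5x)² dx = 16·π/2 = 8*π.
  u² cross terms: 2·(2)·(4)·∫cos(x)·sin(5x) dx = 16·(0) = 0.
  So ∫_0^π u² dx = 2*π + 8*π + 0 = 10*π.
  (u')² squared terms: (-2)²·∫sin(x)² dx = 4·π/2 = 2*π;  (20)²·∫cos(5x)² dx = 400·π/2 = 200*π.
  (u')² cross terms: 2·(-2)·(20)·∫sin(x)·cos(5x) dx = -80·(0) = 0.
  So ∫_0^π (u')² dx = 2*π + 200*π + 0 = 202*π.
||u||_{H^1}^2 = (10*π) + (202*π) = 212*π.


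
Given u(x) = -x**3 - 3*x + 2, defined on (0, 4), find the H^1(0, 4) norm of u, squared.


||u||_{H^1}^2 = 39820/7

The H^1 norm (squared) on an interval (0, L) is
  ||u||_{H^1}^2 = ∫_0^L u(x)^2 dx + ∫_0^L u'(x)^2 dx.
Compute u'(x) = -3*x**2 - 3.
Then u(x)^2 = x**6 + 6*x**4 - 4*x**3 + 9*x**2 - 12*x + 4 and u'(x)^2 = 9*x**4 + 18*x**2 + 9.
Integrate each monomial from 0 to 4 using ∫_0^4 c·x^n dx = c·4^(n+1)/(n+1):
  ∫_0^4 u(x)^2 dx = ∫_0^4 (x^6 + 6*x^4 - 4*x^3 + 9*x^2 - 12*x + 4) dx. Term by term:
    ∫_0^4 x^6 dx = 16384/7;  ∫_0^4 6*x^4 dx = 6144/5;  ∫_0^4 -4*x^3 dx = -256;
    ∫_0^4 9*x^2 dx = 192;  ∫_0^4 -12*x dx = -96;  ∫_0^4 4 dx = 16.
  Sum: 16384/7 + 6144/5 − 256 + 192 − 96 + 16 = 119888/35.
  ∫_0^4 u'(x)^2 dx = ∫_0^4 (9*x^4 + 18*x^2 + 9) dx. Term by term:
    ∫_0^4 9*x^4 dx = 9216/5;  ∫_0^4 18*x^2 dx = 384;  ∫_0^4 9 dx = 36.
  Sum: 9216/5 + 384 + 36 = 11316/5.
Adding: ||u||_{H^1}^2 = 119888/35 + 11316/5 = 39820/7.


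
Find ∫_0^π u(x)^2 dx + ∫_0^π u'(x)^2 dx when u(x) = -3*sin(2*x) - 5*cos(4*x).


||u||_{H^1(0,π)}^2 = 235*π

u'(x) = 20*sin(4*x) - 6*cos(2*x).
Expand u² and (u')² and integrate term by term on (0, π), using: for integers n ≥ 1, ∫_0^π sin²(nx) dx = ∫_0^π cos²(nx) dx = π/2; for n ≠ n', ∫_0^π sin(nx)sin(n'x) dx = ∫_0^π cos(nx)cos(n'x) dx = 0; and by product-to-sum, ∫_0^π sin(nx)cos(n'x) dx = ½∫_0^π [sin((n+n')x) + sin((n−n')x)] dx, which is 0 when n+n' is even and 2n/(n²−n'²) when n+n' is odd (it need not vanish on (0, π)).
  u² squared terms: (-5)²·∫cos(4x)² dx = 25·π/2 = 25*π/2;  (-3)²·∫sin(2x)² dx = 9·π/2 = 9*π/2.
  u² cross terms: 2·(-5)·(-3)·∫cos(4x)·sin(2x) dx = 30·(0) = 0.
  So ∫_0^π u² dx = 25*π/2 + 9*π/2 + 0 = 17*π.
  (u')² squared terms: (-6)²·∫cos(2x)² dx = 36·π/2 = 18*π;  (20)²·∫sin(4x)² dx = 400·π/2 = 200*π.
  (u')² cross terms: 2·(-6)·(20)·∫cos(2x)·sin(4x) dx = -240·(0) = 0.
  So ∫_0^π (u')² dx = 18*π + 200*π + 0 = 218*π.
||u||_{H^1}^2 = (17*π) + (218*π) = 235*π.


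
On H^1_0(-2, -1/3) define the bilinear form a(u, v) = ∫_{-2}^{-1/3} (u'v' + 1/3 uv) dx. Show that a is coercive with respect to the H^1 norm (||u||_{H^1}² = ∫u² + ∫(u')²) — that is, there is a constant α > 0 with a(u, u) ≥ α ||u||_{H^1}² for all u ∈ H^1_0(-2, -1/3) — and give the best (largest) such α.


α = (25 + 27*π^2)/(3*(25 + 9*π^2))

Coercivity of a(·,·) on H^1_0(-2, -1/3) means a(u, u) ≥ α ||u||_{H^1}² for every u ∈ H^1_0.
The interval has length L = 5/3, and Poincaré/coercivity depend only on L. Here a(u, u) = ∫(u')² + (1/3)·∫u².
Here 0 < c = 1/3 < 1. The condition a(u,u) ≥ α||u||_{H^1}² reads (1−α)∫(u')² ≥ (α−c)∫u². Any admissible α is ≤ 1 (rapidly oscillating u have ∫u²/∫(u')² → 0), and α = 1 would force 0 ≥ (1−c)∫u², impossible since c < 1; so 1−α > 0. By the sharp Poincaré inequality on H^1_0 of an interval of length L, ∫(u')² ≥ (π/L)²∫u² with equality for the first sine mode sin(π(x−x₀)/L) (x₀ the left endpoint), so the inequality holds for all u iff (1−α)(π/L)² ≥ α − c, i.e. α ≤ ((π/L)² + c)/((π/L)² + 1) = (1 + c(L/π)²)/(1 + (L/π)²). With (π/L)² = 9*π^2/25 and c = 1/3, the largest admissible constant is α = ((π/L)² + c)/((π/L)² + 1).
Simplifying, α = (25 + 27*π^2)/(3*(25 + 9*π^2)).


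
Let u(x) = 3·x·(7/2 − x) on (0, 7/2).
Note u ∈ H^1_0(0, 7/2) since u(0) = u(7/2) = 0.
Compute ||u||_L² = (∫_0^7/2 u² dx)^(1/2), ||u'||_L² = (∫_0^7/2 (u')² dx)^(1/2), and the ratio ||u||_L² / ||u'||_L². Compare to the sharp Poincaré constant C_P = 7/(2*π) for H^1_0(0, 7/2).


||u||_L² / ||u'||_L² = 7*sqrt(10)/20 < C_P = 7/(2*π).

u(x) = 3·x·(7/2 − x), so u'(x) = 21/2 - 6*x.
u(x) = 3·x·(7/2 − x) vanishes at x = 0 and x = 7/2, so u ∈ H^1_0(0, 7/2). Differentiate via the product rule and integrate the resulting polynomials term by term.
  ∫_0^7/2 u² dx = ∫_0^7/2 (9*x^4 - 63*x^3 + 441*x^2/4) dx. Term by term:
    ∫_0^7/2 9*x^4 dx = 151263/160;  ∫_0^7/2 -63*x^3 dx = -151263/64;  ∫_0^7/2 441*x^2/4 dx = 50421/32.
  Sum: 151263/160 − 151263/64 + 50421/32 = 50421/320.
  ∫_0^7/2 (u')² dx = ∫_0^7/2 (36*x^2 - 126*x + 441/4) dx. Term by term:
    ∫_0^7/2 36*x^2 dx = 1029/2;  ∫_0^7/2 -126*x dx = -3087/4;  ∫_0^7/2 441/4 dx = 3087/8.
  Sum: 1029/2 − 3087/4 + 3087/8 = 1029/8.
∫_0^7/2 u² dx = 50421/320, so ||u||_L² = 49*sqrt(105)/40.
∫_0^7/2 (u')² dx = 1029/8, so ||u'||_L² = 7*sqrt(42)/4.
Ratio ||u||_L² / ||u'||_L² = 7*sqrt(10)/20.
Sharp Poincaré constant on H^1_0(0, 7/2) is C_P = L/π = 7/(2*π), achieved by sin(2*π/7·x).
A polynomial bump cannot attain the sharp Poincaré constant (only the first sine eigenfunction does), so the ratio is strictly less than C_P, consistent with ||u||_L² ≤ C_P ||u'||_L².


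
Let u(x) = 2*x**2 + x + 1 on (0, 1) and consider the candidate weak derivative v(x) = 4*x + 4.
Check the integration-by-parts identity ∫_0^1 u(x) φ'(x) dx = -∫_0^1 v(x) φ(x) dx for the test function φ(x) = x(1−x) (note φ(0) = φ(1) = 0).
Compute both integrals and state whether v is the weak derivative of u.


LHS = -1/2, RHS = -1. No, v is not the weak derivative of u.

u(x) = 2*x**2 + x + 1, classical derivative u'(x) = 4*x + 1.
φ(x) = x(1−x), so φ'(x) = 1 - 2*x.
Note φ(0) = φ(1) = 0, so the boundary term u·φ vanishes.
LHS = ∫_0^1 u(x) φ'(x) dx = ∫_0^1 (-4*x^3 - x + 1) dx. Term by term:
  ∫_0^1 -4*x^3 dx = -1;  ∫_0^1 -x dx = -1/2;  ∫_0^1 1 dx = 1.
Sum: -1 − 1/2 + 1 = -1/2.
So LHS = -1/2.
∫_0^1 v(x) φ(x) dx = ∫_0^1 (-4*x^3 + 4*x) dx. Term by term:
  ∫_0^1 -4*x^3 dx = -1;  ∫_0^1 4*x dx = 2.
Sum: -1 + 2 = 1.
So RHS = -∫_0^1 v(x) φ(x) dx = -1.
LHS − RHS = 1/2 ≠ 0, so the identity fails.
(For a valid weak derivative the identity must hold for EVERY test function, in particular this one. The failure shows v is NOT the weak derivative of u.)
Correct weak derivative would be u'(x) = 4*x + 1.
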